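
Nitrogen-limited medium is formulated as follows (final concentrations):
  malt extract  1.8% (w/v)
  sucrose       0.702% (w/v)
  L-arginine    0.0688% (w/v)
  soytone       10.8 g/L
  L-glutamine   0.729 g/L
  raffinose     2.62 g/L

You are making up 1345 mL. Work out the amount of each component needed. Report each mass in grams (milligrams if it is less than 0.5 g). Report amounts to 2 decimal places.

Scale factor relative to 1 L: 1.345.
malt extract: 1.8 g per 100 mL × 1345 mL ÷ 100 = 24.21 g
sucrose: 0.702 g per 100 mL × 1345 mL ÷ 100 = 9.44 g
L-arginine: 0.0688 g per 100 mL × 1345 mL ÷ 100 = 0.93 g
soytone: 10.8 g/L × 1.345 L = 14.53 g
L-glutamine: 0.729 g/L × 1.345 L = 0.98 g
raffinose: 2.62 g/L × 1.345 L = 3.52 g

malt extract 24.21 g; sucrose 9.44 g; L-arginine 0.93 g; soytone 14.53 g; L-glutamine 0.98 g; raffinose 3.52 g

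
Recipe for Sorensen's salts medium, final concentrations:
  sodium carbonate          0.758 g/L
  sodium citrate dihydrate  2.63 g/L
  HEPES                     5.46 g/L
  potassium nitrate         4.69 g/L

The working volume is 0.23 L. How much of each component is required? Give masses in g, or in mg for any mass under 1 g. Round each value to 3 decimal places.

Scale factor relative to 1 L: 0.23.
sodium carbonate: 0.758 g/L × 0.23 L = 0.17434 g = 174.340 mg
sodium citrate dihydrate: 2.63 g/L × 0.23 L = 0.6049 g = 604.900 mg
HEPES: 5.46 g/L × 0.23 L = 1.256 g
potassium nitrate: 4.69 g/L × 0.23 L = 1.079 g

sodium carbonate 174.340 mg; sodium citrate dihydrate 604.900 mg; HEPES 1.256 g; potassium nitrate 1.079 g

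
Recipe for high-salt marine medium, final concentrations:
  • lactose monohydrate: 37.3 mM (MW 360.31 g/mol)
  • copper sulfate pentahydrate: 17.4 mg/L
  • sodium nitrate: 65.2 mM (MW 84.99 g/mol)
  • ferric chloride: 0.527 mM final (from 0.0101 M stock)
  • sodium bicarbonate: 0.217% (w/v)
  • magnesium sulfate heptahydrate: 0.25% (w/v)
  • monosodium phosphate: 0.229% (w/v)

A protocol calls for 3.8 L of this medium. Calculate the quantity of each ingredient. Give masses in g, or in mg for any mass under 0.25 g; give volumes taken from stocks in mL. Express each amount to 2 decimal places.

lactose monohydrate 51.07 g; copper sulfate pentahydrate 66.12 mg; sodium nitrate 21.06 g; ferric chloride 198.28 mL; sodium bicarbonate 8.25 g; magnesium sulfate heptahydrate 9.50 g; monosodium phosphate 8.70 g

Scale factor relative to 1 L: 3.8.
lactose monohydrate: 37.3 mmol/L × 360.31 g/mol × 3.8 L ÷ 1000 = 51.07 g
copper sulfate pentahydrate: 17.4 mg/L × 3.8 L = 66.12 mg
sodium nitrate: 65.2 mmol/L × 84.99 g/mol × 3.8 L ÷ 1000 = 21.06 g
ferric chloride: dilute stock: 0.527 mM × 3800 mL ÷ 10.1 mM = 198.28 mL
sodium bicarbonate: 0.217% w/v = 2.17 g/L → 2.17 × 3.8 L = 8.25 g
magnesium sulfate heptahydrate: 0.25 g per 100 mL × 3800 mL ÷ 100 = 9.50 g
monosodium phosphate: 0.229% w/v = 2.29 g/L → 2.29 × 3.8 L = 8.70 g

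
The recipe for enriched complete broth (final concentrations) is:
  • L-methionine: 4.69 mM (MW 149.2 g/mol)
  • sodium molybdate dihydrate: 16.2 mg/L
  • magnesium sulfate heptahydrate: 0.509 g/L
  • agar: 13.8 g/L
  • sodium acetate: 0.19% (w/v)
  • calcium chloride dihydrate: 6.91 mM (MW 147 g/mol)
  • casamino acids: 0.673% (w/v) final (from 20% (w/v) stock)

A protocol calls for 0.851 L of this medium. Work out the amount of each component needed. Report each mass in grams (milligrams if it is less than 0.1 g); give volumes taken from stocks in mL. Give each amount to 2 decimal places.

Working volume: 0.851 L.
L-methionine: 4.69 mmol/L × 149.2 g/mol × 0.851 L ÷ 1000 = 0.60 g
sodium molybdate dihydrate: 16.2 mg/L × 0.851 L = 13.79 mg
magnesium sulfate heptahydrate: 0.509 g/L × 0.851 L = 0.43 g
agar: 13.8 g/L × 0.851 L = 11.74 g
sodium acetate: 0.19% w/v = 1.9 g/L → 1.9 × 0.851 L = 1.62 g
calcium chloride dihydrate: 6.91 mmol/L × 147 g/mol × 0.851 L ÷ 1000 = 0.86 g
casamino acids: V = C2·V2/C1 = 0.673% ÷ 20% × 851 mL = 28.64 mL

L-methionine 0.60 g; sodium molybdate dihydrate 13.79 mg; magnesium sulfate heptahydrate 0.43 g; agar 11.74 g; sodium acetate 1.62 g; calcium chloride dihydrate 0.86 g; casamino acids 28.64 mL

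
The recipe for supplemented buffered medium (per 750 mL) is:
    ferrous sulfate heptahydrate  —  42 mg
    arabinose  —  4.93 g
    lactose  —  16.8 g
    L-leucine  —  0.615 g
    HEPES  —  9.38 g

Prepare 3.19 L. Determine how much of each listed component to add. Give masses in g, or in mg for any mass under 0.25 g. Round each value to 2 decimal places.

Scale factor = 3190 mL / 750 mL = 4.25333.
ferrous sulfate heptahydrate: 42 mg × (3190 mL / 750 mL) = 178.64 mg
arabinose: 4.93 g × (3190 mL / 750 mL) = 20.97 g
lactose: 16.8 g × (3190 mL / 750 mL) = 71.46 g
L-leucine: 0.615 g × (3190 mL / 750 mL) = 2.62 g
HEPES: 9.38 g × (3190 mL / 750 mL) = 39.90 g

ferrous sulfate heptahydrate 178.64 mg; arabinose 20.97 g; lactose 71.46 g; L-leucine 2.62 g; HEPES 39.90 g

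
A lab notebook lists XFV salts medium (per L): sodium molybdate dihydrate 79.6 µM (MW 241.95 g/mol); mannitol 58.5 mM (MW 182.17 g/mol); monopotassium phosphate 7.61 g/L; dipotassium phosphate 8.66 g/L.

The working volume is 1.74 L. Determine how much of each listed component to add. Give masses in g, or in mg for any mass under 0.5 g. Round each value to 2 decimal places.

sodium molybdate dihydrate 33.51 mg; mannitol 18.54 g; monopotassium phosphate 13.24 g; dipotassium phosphate 15.07 g

Scale factor relative to 1 L: 1.74.
sodium molybdate dihydrate: 79.6 µmol/L × 241.95 g/mol × 1.74 L ÷ 1000 = 33.51 mg
mannitol: 58.5 mmol/L × 182.17 g/mol × 1.74 L ÷ 1000 = 18.54 g
monopotassium phosphate: 7.61 g/L × 1.74 L = 13.24 g
dipotassium phosphate: 8.66 g/L × 1.74 L = 15.07 g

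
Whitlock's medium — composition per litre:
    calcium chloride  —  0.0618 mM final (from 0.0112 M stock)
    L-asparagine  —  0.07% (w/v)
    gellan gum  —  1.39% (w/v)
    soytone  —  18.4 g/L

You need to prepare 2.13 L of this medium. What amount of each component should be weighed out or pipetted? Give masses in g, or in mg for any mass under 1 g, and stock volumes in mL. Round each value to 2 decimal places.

Scale factor relative to 1 L: 2.13.
calcium chloride: V = C2·V2/C1 = 0.0618 mM × 2130 mL ÷ 11.2 mM = 11.75 mL
L-asparagine: 0.07% w/v = 0.7 g/L → 0.7 × 2.13 L = 1.49 g
gellan gum: 1.39% w/v = 13.9 g/L → 13.9 × 2.13 L = 29.61 g
soytone: 18.4 g/L × 2.13 L = 39.19 g

calcium chloride 11.75 mL; L-asparagine 1.49 g; gellan gum 29.61 g; soytone 39.19 g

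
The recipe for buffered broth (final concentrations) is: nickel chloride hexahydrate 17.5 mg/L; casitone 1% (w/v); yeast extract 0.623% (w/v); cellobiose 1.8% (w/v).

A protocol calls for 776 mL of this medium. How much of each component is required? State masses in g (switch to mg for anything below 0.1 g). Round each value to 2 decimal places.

Working volume: 776 mL = 0.776 L.
nickel chloride hexahydrate: 17.5 mg/L × 0.776 L = 13.58 mg
casitone: 1 g per 100 mL × 776 mL ÷ 100 = 7.76 g
yeast extract: 0.623% w/v = 6.23 g/L → 6.23 × 0.776 L = 4.83 g
cellobiose: 1.8 g per 100 mL × 776 mL ÷ 100 = 13.97 g

nickel chloride hexahydrate 13.58 mg; casitone 7.76 g; yeast extract 4.83 g; cellobiose 13.97 g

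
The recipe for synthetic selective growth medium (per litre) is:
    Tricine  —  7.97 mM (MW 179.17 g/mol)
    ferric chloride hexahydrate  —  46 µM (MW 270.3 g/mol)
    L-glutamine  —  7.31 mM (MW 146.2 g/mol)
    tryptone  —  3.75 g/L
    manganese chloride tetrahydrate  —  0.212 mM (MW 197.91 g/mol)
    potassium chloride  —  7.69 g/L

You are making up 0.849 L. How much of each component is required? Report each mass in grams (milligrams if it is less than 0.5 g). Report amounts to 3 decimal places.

Tricine 1.212 g; ferric chloride hexahydrate 10.556 mg; L-glutamine 0.907 g; tryptone 3.184 g; manganese chloride tetrahydrate 35.621 mg; potassium chloride 6.529 g

Working volume: 0.849 L.
Tricine: 7.97 mmol/L × 179.17 g/mol × 0.849 L ÷ 1000 = 1.212 g
ferric chloride hexahydrate: 46 µmol/L × 270.3 g/mol × 0.849 L ÷ 1000 = 10.556 mg
L-glutamine: 7.31 mmol/L × 146.2 g/mol × 0.849 L ÷ 1000 = 0.907 g
tryptone: 3.75 g/L × 0.849 L = 3.184 g
manganese chloride tetrahydrate: 0.212 mmol/L × 197.91 mg/mmol × 0.849 L = 35.621 mg
potassium chloride: 7.69 g/L × 0.849 L = 6.529 g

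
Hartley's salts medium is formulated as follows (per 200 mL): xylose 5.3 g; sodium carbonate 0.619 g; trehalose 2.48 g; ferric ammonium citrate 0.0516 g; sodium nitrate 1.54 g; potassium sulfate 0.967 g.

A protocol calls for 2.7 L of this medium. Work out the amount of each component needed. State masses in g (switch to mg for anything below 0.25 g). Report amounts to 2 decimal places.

xylose 71.55 g; sodium carbonate 8.36 g; trehalose 33.48 g; ferric ammonium citrate 0.70 g; sodium nitrate 20.79 g; potassium sulfate 13.05 g

Scale factor = 2700 mL / 200 mL = 13.5.
xylose: 5.3 g × (2700 mL / 200 mL) = 71.55 g
sodium carbonate: 0.619 g × (2700 mL / 200 mL) = 8.36 g
trehalose: 2.48 g × (2700 mL / 200 mL) = 33.48 g
ferric ammonium citrate: 0.0516 g × (2700 mL / 200 mL) = 0.70 g
sodium nitrate: 1.54 g × (2700 mL / 200 mL) = 20.79 g
potassium sulfate: 0.967 g × (2700 mL / 200 mL) = 13.05 g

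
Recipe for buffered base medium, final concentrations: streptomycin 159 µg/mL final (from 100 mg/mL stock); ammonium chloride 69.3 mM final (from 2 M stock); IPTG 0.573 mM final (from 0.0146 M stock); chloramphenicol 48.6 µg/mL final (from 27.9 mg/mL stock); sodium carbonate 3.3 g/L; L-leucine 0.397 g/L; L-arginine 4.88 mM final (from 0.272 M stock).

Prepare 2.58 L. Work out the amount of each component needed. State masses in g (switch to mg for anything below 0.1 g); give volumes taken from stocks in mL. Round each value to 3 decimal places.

Working volume: 2.58 L.
streptomycin: V = C2·V2/C1 = 159 µg/mL × 2580 mL ÷ 100000 µg/mL = 4.102 mL
ammonium chloride: V = C2·V2/C1 = 69.3 mM × 2580 mL ÷ 2000 mM = 89.397 mL
IPTG: C1V1 = C2V2 → 0.573 mM × 2580 mL ÷ 14.6 mM = 101.256 mL
chloramphenicol: V = C2·V2/C1 = 48.6 µg/mL × 2580 mL ÷ 27900 µg/mL = 4.494 mL
sodium carbonate: 3.3 g/L × 2.58 L = 8.514 g
L-leucine: 0.397 g/L × 2.58 L = 1.024 g
L-arginine: C1V1 = C2V2 → 4.88 mM × 2580 mL ÷ 272 mM = 46.288 mL

streptomycin 4.102 mL; ammonium chloride 89.397 mL; IPTG 101.256 mL; chloramphenicol 4.494 mL; sodium carbonate 8.514 g; L-leucine 1.024 g; L-arginine 46.288 mL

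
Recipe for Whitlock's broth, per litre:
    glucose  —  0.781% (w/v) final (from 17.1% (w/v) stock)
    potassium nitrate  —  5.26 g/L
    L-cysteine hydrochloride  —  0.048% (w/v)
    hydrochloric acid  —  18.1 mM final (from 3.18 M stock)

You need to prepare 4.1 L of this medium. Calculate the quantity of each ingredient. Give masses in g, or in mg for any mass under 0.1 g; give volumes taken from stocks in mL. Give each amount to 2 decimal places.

glucose 187.26 mL; potassium nitrate 21.57 g; L-cysteine hydrochloride 1.97 g; hydrochloric acid 23.34 mL

Scale factor relative to 1 L: 4.1.
glucose: V = C2·V2/C1 = 0.781% ÷ 17.1% × 4100 mL = 187.26 mL
potassium nitrate: 5.26 g/L × 4.1 L = 21.57 g
L-cysteine hydrochloride: 0.048% w/v = 0.48 g/L → 0.48 × 4.1 L = 1.97 g
hydrochloric acid: dilute stock: 18.1 mM × 4100 mL ÷ 3180 mM = 23.34 mL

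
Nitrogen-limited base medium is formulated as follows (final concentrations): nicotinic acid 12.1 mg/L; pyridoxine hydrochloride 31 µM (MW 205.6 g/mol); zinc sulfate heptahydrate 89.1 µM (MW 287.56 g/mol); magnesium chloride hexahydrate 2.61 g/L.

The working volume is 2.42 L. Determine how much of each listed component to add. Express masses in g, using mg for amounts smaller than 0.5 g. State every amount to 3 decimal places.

nicotinic acid 29.282 mg; pyridoxine hydrochloride 15.424 mg; zinc sulfate heptahydrate 62.004 mg; magnesium chloride hexahydrate 6.316 g

Working volume: 2.42 L.
nicotinic acid: 12.1 mg/L × 2.42 L = 29.282 mg
pyridoxine hydrochloride: 31 µmol/L × 205.6 g/mol × 2.42 L ÷ 1000 = 15.424 mg
zinc sulfate heptahydrate: 89.1 µmol/L × 287.56 g/mol × 2.42 L ÷ 1000 = 62.004 mg
magnesium chloride hexahydrate: 2.61 g/L × 2.42 L = 6.316 g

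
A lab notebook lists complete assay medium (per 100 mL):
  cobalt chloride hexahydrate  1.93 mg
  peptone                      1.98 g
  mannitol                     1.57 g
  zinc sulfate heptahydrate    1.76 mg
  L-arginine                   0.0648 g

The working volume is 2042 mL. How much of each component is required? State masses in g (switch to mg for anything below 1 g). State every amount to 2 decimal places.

Scale factor = 2042 mL / 100 mL = 20.42.
cobalt chloride hexahydrate: 1.93 mg × (2042 mL / 100 mL) = 39.41 mg
peptone: 1.98 g × (2042 mL / 100 mL) = 40.43 g
mannitol: 1.57 g × (2042 mL / 100 mL) = 32.06 g
zinc sulfate heptahydrate: 1.76 mg × (2042 mL / 100 mL) = 35.94 mg
L-arginine: 0.0648 g × (2042 mL / 100 mL) = 1.32 g

cobalt chloride hexahydrate 39.41 mg; peptone 40.43 g; mannitol 32.06 g; zinc sulfate heptahydrate 35.94 mg; L-arginine 1.32 g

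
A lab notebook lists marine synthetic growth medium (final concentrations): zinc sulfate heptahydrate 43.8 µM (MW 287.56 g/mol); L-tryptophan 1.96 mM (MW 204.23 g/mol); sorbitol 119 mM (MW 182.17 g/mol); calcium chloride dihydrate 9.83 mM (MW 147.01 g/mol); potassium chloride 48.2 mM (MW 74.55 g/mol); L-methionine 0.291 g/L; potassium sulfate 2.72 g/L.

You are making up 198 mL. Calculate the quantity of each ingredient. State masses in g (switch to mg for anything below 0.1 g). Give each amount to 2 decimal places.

Scale factor relative to 1 L: 0.198.
zinc sulfate heptahydrate: 43.8 µmol/L × 287.56 g/mol × 0.198 L ÷ 1000 = 2.49 mg
L-tryptophan: 1.96 mmol/L × 204.23 mg/mmol × 0.198 L = 79.26 mg
sorbitol: 119 mmol/L × 182.17 g/mol × 0.198 L ÷ 1000 = 4.29 g
calcium chloride dihydrate: 9.83 mmol/L × 147.01 g/mol × 0.198 L ÷ 1000 = 0.29 g
potassium chloride: 48.2 mmol/L × 74.55 g/mol × 0.198 L ÷ 1000 = 0.71 g
L-methionine: 0.291 g/L × 0.198 L = 0.057618 g = 57.62 mg
potassium sulfate: 2.72 g/L × 0.198 L = 0.54 g

zinc sulfate heptahydrate 2.49 mg; L-tryptophan 79.26 mg; sorbitol 4.29 g; calcium chloride dihydrate 0.29 g; potassium chloride 0.71 g; L-methionine 57.62 mg; potassium sulfate 0.54 g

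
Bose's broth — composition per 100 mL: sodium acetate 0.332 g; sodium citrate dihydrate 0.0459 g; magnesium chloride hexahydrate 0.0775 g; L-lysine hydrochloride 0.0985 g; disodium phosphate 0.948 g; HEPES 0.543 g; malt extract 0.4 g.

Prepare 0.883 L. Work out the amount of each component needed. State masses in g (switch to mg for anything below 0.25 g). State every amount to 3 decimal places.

sodium acetate 2.932 g; sodium citrate dihydrate 0.405 g; magnesium chloride hexahydrate 0.684 g; L-lysine hydrochloride 0.870 g; disodium phosphate 8.371 g; HEPES 4.795 g; malt extract 3.532 g

Ratio of target to recipe volume: 883 / 100 = 8.83.
sodium acetate: 0.332 g × (883 mL / 100 mL) = 2.932 g
sodium citrate dihydrate: 0.0459 g × (883 mL / 100 mL) = 0.405 g
magnesium chloride hexahydrate: 0.0775 g × (883 mL / 100 mL) = 0.684 g
L-lysine hydrochloride: 0.0985 g × (883 mL / 100 mL) = 0.870 g
disodium phosphate: 0.948 g × (883 mL / 100 mL) = 8.371 g
HEPES: 0.543 g × (883 mL / 100 mL) = 4.795 g
malt extract: 0.4 g × (883 mL / 100 mL) = 3.532 g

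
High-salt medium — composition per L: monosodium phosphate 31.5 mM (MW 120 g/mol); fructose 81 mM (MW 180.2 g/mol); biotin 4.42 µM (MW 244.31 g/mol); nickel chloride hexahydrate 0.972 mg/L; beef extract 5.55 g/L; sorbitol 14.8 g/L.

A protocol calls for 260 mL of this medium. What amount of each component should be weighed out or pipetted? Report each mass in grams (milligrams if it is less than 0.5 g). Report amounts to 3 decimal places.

monosodium phosphate 0.983 g; fructose 3.795 g; biotin 0.281 mg; nickel chloride hexahydrate 0.253 mg; beef extract 1.443 g; sorbitol 3.848 g

Target volume = 260 mL = 0.26 L.
monosodium phosphate: 31.5 mmol/L × 120 g/mol × 0.26 L ÷ 1000 = 0.983 g
fructose: 81 mmol/L × 180.2 g/mol × 0.26 L ÷ 1000 = 3.795 g
biotin: 4.42 µmol/L × 244.31 g/mol × 0.26 L ÷ 1000 = 0.281 mg
nickel chloride hexahydrate: 0.972 mg/L × 0.26 L = 0.253 mg
beef extract: 5.55 g/L × 0.26 L = 1.443 g
sorbitol: 14.8 g/L × 0.26 L = 3.848 g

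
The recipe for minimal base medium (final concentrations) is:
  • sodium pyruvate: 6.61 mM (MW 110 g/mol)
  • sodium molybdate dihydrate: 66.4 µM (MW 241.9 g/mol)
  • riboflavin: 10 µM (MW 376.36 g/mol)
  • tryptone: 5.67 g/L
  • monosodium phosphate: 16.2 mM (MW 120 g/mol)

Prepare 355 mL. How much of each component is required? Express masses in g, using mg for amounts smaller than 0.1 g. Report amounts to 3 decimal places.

sodium pyruvate 0.258 g; sodium molybdate dihydrate 5.702 mg; riboflavin 1.336 mg; tryptone 2.013 g; monosodium phosphate 0.690 g

Working volume: 355 mL = 0.355 L.
sodium pyruvate: 6.61 mmol/L × 110 g/mol × 0.355 L ÷ 1000 = 0.258 g
sodium molybdate dihydrate: 66.4 µmol/L × 241.9 g/mol × 0.355 L ÷ 1000 = 5.702 mg
riboflavin: 10 µmol/L × 376.36 g/mol × 0.355 L ÷ 1000 = 1.336 mg
tryptone: 5.67 g/L × 0.355 L = 2.013 g
monosodium phosphate: 16.2 mmol/L × 120 g/mol × 0.355 L ÷ 1000 = 0.690 g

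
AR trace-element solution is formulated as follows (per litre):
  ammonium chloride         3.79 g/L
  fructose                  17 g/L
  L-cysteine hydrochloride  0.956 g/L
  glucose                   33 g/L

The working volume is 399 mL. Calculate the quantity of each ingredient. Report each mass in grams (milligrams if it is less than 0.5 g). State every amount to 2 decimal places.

ammonium chloride 1.51 g; fructose 6.78 g; L-cysteine hydrochloride 381.44 mg; glucose 13.17 g

Working volume: 399 mL = 0.399 L.
ammonium chloride: 3.79 g/L × 0.399 L = 1.51 g
fructose: 17 g/L × 0.399 L = 6.78 g
L-cysteine hydrochloride: 0.956 g/L × 0.399 L = 0.381444 g = 381.44 mg
glucose: 33 g/L × 0.399 L = 13.17 g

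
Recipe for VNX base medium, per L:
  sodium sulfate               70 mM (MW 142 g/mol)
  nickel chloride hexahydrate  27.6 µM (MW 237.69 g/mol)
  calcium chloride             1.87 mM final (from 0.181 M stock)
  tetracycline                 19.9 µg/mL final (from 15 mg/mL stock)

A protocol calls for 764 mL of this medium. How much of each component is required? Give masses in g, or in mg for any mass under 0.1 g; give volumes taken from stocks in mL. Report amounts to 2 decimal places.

Scale factor relative to 1 L: 0.764.
sodium sulfate: 70 mmol/L × 142 g/mol × 0.764 L ÷ 1000 = 7.59 g
nickel chloride hexahydrate: 27.6 µmol/L × 237.69 g/mol × 0.764 L ÷ 1000 = 5.01 mg
calcium chloride: C1V1 = C2V2 → 1.87 mM × 764 mL ÷ 181 mM = 7.89 mL
tetracycline: dilute stock: 19.9 µg/mL × 764 mL ÷ 15000 µg/mL = 1.01 mL

sodium sulfate 7.59 g; nickel chloride hexahydrate 5.01 mg; calcium chloride 7.89 mL; tetracycline 1.01 mL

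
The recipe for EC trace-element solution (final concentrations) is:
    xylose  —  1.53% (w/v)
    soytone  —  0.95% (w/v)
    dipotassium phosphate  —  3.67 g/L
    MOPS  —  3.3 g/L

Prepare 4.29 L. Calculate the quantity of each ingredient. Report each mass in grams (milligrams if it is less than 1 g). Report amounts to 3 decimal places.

Working volume: 4.29 L.
xylose: 1.53 g per 100 mL × 4290 mL ÷ 100 = 65.637 g
soytone: 0.95 g per 100 mL × 4290 mL ÷ 100 = 40.755 g
dipotassium phosphate: 3.67 g/L × 4.29 L = 15.744 g
MOPS: 3.3 g/L × 4.29 L = 14.157 g

xylose 65.637 g; soytone 40.755 g; dipotassium phosphate 15.744 g; MOPS 14.157 g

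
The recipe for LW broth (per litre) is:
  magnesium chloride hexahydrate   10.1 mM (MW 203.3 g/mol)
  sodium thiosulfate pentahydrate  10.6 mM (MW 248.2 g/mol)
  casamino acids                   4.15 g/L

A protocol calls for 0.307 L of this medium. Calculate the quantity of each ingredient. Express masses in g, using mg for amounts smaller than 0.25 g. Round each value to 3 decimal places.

magnesium chloride hexahydrate 0.630 g; sodium thiosulfate pentahydrate 0.808 g; casamino acids 1.274 g

Scale factor relative to 1 L: 0.307.
magnesium chloride hexahydrate: 10.1 mmol/L × 203.3 g/mol × 0.307 L ÷ 1000 = 0.630 g
sodium thiosulfate pentahydrate: 10.6 mmol/L × 248.2 g/mol × 0.307 L ÷ 1000 = 0.808 g
casamino acids: 4.15 g/L × 0.307 L = 1.274 g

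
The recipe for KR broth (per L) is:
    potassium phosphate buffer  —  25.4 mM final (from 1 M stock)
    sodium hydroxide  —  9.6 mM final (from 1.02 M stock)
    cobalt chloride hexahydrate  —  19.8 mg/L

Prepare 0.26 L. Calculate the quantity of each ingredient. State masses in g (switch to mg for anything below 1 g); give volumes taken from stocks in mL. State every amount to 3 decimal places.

Scale factor relative to 1 L: 0.26.
potassium phosphate buffer: C1V1 = C2V2 → 25.4 mM × 260 mL ÷ 1000 mM = 6.604 mL
sodium hydroxide: dilute stock: 9.6 mM × 260 mL ÷ 1020 mM = 2.447 mL
cobalt chloride hexahydrate: 19.8 mg/L × 0.26 L = 5.148 mg

potassium phosphate buffer 6.604 mL; sodium hydroxide 2.447 mL; cobalt chloride hexahydrate 5.148 mg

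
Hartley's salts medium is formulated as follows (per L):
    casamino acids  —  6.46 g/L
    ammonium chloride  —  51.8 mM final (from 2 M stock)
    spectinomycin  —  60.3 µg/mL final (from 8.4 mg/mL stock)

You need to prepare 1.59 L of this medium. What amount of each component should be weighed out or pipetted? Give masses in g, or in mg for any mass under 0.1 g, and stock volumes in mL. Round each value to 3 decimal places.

Working volume: 1.59 L.
casamino acids: 6.46 g/L × 1.59 L = 10.271 g
ammonium chloride: C1V1 = C2V2 → 51.8 mM × 1590 mL ÷ 2000 mM = 41.181 mL
spectinomycin: V = C2·V2/C1 = 60.3 µg/mL × 1590 mL ÷ 8400 µg/mL = 11.414 mL

casamino acids 10.271 g; ammonium chloride 41.181 mL; spectinomycin 11.414 mL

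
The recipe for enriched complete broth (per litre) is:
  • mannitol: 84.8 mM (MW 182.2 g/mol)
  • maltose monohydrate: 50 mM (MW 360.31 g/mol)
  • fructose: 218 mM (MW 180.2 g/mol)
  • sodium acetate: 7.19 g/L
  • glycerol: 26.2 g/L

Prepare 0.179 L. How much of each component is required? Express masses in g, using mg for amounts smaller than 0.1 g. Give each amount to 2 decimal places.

Scale factor relative to 1 L: 0.179.
mannitol: 84.8 mmol/L × 182.2 g/mol × 0.179 L ÷ 1000 = 2.77 g
maltose monohydrate: 50 mmol/L × 360.31 g/mol × 0.179 L ÷ 1000 = 3.22 g
fructose: 218 mmol/L × 180.2 g/mol × 0.179 L ÷ 1000 = 7.03 g
sodium acetate: 7.19 g/L × 0.179 L = 1.29 g
glycerol: 26.2 g/L × 0.179 L = 4.69 g

mannitol 2.77 g; maltose monohydrate 3.22 g; fructose 7.03 g; sodium acetate 1.29 g; glycerol 4.69 g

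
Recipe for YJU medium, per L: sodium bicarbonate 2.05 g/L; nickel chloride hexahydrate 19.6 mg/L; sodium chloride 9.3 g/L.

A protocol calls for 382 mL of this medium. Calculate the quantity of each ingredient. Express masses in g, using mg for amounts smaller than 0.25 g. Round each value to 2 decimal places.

Target volume = 382 mL = 0.382 L.
sodium bicarbonate: 2.05 g/L × 0.382 L = 0.78 g
nickel chloride hexahydrate: 19.6 mg/L × 0.382 L = 7.49 mg
sodium chloride: 9.3 g/L × 0.382 L = 3.55 g

sodium bicarbonate 0.78 g; nickel chloride hexahydrate 7.49 mg; sodium chloride 3.55 g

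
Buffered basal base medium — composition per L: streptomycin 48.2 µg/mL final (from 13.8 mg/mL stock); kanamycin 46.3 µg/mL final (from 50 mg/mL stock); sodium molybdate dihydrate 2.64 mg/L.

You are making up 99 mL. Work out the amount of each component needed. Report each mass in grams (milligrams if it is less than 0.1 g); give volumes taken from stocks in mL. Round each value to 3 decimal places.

streptomycin 0.346 mL; kanamycin 0.092 mL; sodium molybdate dihydrate 0.261 mg

Target volume = 99 mL = 0.099 L.
streptomycin: V = C2·V2/C1 = 48.2 µg/mL × 99 mL ÷ 13800 µg/mL = 0.346 mL
kanamycin: C1V1 = C2V2 → 46.3 µg/mL × 99 mL ÷ 50000 µg/mL = 0.092 mL
sodium molybdate dihydrate: 2.64 mg/L × 0.099 L = 0.261 mg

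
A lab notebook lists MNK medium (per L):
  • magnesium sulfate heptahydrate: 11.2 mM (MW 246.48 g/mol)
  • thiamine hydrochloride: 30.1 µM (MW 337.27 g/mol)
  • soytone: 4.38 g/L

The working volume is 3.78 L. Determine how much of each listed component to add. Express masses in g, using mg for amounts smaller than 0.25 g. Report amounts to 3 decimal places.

magnesium sulfate heptahydrate 10.435 g; thiamine hydrochloride 38.374 mg; soytone 16.556 g

Scale factor relative to 1 L: 3.78.
magnesium sulfate heptahydrate: 11.2 mmol/L × 246.48 g/mol × 3.78 L ÷ 1000 = 10.435 g
thiamine hydrochloride: 30.1 µmol/L × 337.27 g/mol × 3.78 L ÷ 1000 = 38.374 mg
soytone: 4.38 g/L × 3.78 L = 16.556 g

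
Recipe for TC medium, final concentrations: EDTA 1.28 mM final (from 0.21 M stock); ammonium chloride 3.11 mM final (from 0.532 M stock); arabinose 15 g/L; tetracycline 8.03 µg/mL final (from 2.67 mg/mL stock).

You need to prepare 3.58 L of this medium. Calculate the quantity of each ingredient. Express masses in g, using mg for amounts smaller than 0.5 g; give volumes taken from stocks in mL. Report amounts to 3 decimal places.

EDTA 21.821 mL; ammonium chloride 20.928 mL; arabinose 53.700 g; tetracycline 10.767 mL

Scale factor relative to 1 L: 3.58.
EDTA: dilute stock: 1.28 mM × 3580 mL ÷ 210 mM = 21.821 mL
ammonium chloride: V = C2·V2/C1 = 3.11 mM × 3580 mL ÷ 532 mM = 20.928 mL
arabinose: 15 g/L × 3.58 L = 53.700 g
tetracycline: dilute stock: 8.03 µg/mL × 3580 mL ÷ 2670 µg/mL = 10.767 mL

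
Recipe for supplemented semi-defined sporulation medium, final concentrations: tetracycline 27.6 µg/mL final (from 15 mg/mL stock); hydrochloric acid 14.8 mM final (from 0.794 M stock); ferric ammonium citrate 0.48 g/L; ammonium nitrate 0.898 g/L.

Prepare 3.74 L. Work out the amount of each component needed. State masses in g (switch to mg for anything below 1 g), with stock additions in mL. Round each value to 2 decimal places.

Working volume: 3.74 L.
tetracycline: dilute stock: 27.6 µg/mL × 3740 mL ÷ 15000 µg/mL = 6.88 mL
hydrochloric acid: V = C2·V2/C1 = 14.8 mM × 3740 mL ÷ 794 mM = 69.71 mL
ferric ammonium citrate: 0.48 g/L × 3.74 L = 1.80 g
ammonium nitrate: 0.898 g/L × 3.74 L = 3.36 g

tetracycline 6.88 mL; hydrochloric acid 69.71 mL; ferric ammonium citrate 1.80 g; ammonium nitrate 3.36 g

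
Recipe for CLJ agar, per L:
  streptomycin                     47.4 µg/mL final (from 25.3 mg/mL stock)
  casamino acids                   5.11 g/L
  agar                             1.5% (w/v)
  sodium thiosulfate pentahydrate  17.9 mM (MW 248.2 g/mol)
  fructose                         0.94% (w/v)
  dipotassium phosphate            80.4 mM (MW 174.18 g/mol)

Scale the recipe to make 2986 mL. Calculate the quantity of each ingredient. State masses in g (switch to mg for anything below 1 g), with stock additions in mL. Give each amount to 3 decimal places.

streptomycin 5.594 mL; casamino acids 15.258 g; agar 44.790 g; sodium thiosulfate pentahydrate 13.266 g; fructose 28.068 g; dipotassium phosphate 41.816 g

Scale factor relative to 1 L: 2.986.
streptomycin: dilute stock: 47.4 µg/mL × 2986 mL ÷ 25300 µg/mL = 5.594 mL
casamino acids: 5.11 g/L × 2.986 L = 15.258 g
agar: 1.5% w/v = 15 g/L → 15 × 2.986 L = 44.790 g
sodium thiosulfate pentahydrate: 17.9 mmol/L × 248.2 g/mol × 2.986 L ÷ 1000 = 13.266 g
fructose: 0.94 g per 100 mL × 2986 mL ÷ 100 = 28.068 g
dipotassium phosphate: 80.4 mmol/L × 174.18 g/mol × 2.986 L ÷ 1000 = 41.816 g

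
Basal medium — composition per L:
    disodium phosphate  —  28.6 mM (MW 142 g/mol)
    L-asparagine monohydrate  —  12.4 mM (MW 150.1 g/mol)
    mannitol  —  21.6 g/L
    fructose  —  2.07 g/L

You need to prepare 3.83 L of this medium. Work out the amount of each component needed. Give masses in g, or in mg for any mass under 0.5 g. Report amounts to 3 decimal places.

disodium phosphate 15.554 g; L-asparagine monohydrate 7.129 g; mannitol 82.728 g; fructose 7.928 g

Scale factor relative to 1 L: 3.83.
disodium phosphate: 28.6 mmol/L × 142 g/mol × 3.83 L ÷ 1000 = 15.554 g
L-asparagine monohydrate: 12.4 mmol/L × 150.1 g/mol × 3.83 L ÷ 1000 = 7.129 g
mannitol: 21.6 g/L × 3.83 L = 82.728 g
fructose: 2.07 g/L × 3.83 L = 7.928 g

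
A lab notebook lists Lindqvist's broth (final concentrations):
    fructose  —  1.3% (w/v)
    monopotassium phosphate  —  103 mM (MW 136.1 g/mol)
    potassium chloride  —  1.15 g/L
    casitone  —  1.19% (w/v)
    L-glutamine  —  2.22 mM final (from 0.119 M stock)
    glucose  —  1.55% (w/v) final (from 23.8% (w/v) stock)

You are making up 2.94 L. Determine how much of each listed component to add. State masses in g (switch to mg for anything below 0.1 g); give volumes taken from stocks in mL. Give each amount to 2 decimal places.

Working volume: 2.94 L.
fructose: 1.3% w/v = 13 g/L → 13 × 2.94 L = 38.22 g
monopotassium phosphate: 103 mmol/L × 136.1 g/mol × 2.94 L ÷ 1000 = 41.21 g
potassium chloride: 1.15 g/L × 2.94 L = 3.38 g
casitone: 1.19% w/v = 11.9 g/L → 11.9 × 2.94 L = 34.99 g
L-glutamine: V = C2·V2/C1 = 2.22 mM × 2940 mL ÷ 119 mM = 54.85 mL
glucose: C1V1 = C2V2 → 1.55% ÷ 23.8% × 2940 mL = 191.47 mL

fructose 38.22 g; monopotassium phosphate 41.21 g; potassium chloride 3.38 g; casitone 34.99 g; L-glutamine 54.85 mL; glucose 191.47 mL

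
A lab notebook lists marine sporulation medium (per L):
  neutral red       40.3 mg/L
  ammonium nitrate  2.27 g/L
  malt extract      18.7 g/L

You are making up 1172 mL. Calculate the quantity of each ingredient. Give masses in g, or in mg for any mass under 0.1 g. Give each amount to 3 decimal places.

Working volume: 1172 mL = 1.172 L.
neutral red: 40.3 mg/L × 1.172 L = 47.232 mg
ammonium nitrate: 2.27 g/L × 1.172 L = 2.660 g
malt extract: 18.7 g/L × 1.172 L = 21.916 g

neutral red 47.232 mg; ammonium nitrate 2.660 g; malt extract 21.916 g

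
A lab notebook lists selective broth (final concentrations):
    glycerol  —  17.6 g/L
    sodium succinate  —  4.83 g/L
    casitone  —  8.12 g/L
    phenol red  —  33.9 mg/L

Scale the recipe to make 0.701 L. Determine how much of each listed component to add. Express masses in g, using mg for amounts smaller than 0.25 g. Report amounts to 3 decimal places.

Scale factor relative to 1 L: 0.701.
glycerol: 17.6 g/L × 0.701 L = 12.338 g
sodium succinate: 4.83 g/L × 0.701 L = 3.386 g
casitone: 8.12 g/L × 0.701 L = 5.692 g
phenol red: 33.9 mg/L × 0.701 L = 23.764 mg

glycerol 12.338 g; sodium succinate 3.386 g; casitone 5.692 g; phenol red 23.764 mg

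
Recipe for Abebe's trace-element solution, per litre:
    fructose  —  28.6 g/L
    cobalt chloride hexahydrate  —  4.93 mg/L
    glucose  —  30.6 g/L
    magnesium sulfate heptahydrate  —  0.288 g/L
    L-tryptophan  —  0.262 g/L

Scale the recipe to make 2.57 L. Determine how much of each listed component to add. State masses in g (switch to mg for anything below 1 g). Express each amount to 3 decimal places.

fructose 73.502 g; cobalt chloride hexahydrate 12.670 mg; glucose 78.642 g; magnesium sulfate heptahydrate 740.160 mg; L-tryptophan 673.340 mg

Scale factor relative to 1 L: 2.57.
fructose: 28.6 g/L × 2.57 L = 73.502 g
cobalt chloride hexahydrate: 4.93 mg/L × 2.57 L = 12.670 mg
glucose: 30.6 g/L × 2.57 L = 78.642 g
magnesium sulfate heptahydrate: 0.288 g/L × 2.57 L = 0.74016 g = 740.160 mg
L-tryptophan: 0.262 g/L × 2.57 L = 0.67334 g = 673.340 mg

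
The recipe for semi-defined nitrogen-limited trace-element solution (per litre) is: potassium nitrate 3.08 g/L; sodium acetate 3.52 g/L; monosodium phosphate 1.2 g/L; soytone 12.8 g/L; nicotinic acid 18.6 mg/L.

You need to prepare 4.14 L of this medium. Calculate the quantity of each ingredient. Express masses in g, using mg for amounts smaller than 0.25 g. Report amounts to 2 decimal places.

potassium nitrate 12.75 g; sodium acetate 14.57 g; monosodium phosphate 4.97 g; soytone 52.99 g; nicotinic acid 77.00 mg

Scale factor relative to 1 L: 4.14.
potassium nitrate: 3.08 g/L × 4.14 L = 12.75 g
sodium acetate: 3.52 g/L × 4.14 L = 14.57 g
monosodium phosphate: 1.2 g/L × 4.14 L = 4.97 g
soytone: 12.8 g/L × 4.14 L = 52.99 g
nicotinic acid: 18.6 mg/L × 4.14 L = 77.00 mg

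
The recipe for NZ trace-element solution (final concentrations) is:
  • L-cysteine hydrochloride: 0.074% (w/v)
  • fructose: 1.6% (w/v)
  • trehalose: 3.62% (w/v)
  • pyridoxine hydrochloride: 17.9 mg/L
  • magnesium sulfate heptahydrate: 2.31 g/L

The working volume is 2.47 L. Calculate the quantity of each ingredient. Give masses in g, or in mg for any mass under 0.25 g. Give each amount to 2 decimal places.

Scale factor relative to 1 L: 2.47.
L-cysteine hydrochloride: 0.074 g per 100 mL × 2470 mL ÷ 100 = 1.83 g
fructose: 1.6 g per 100 mL × 2470 mL ÷ 100 = 39.52 g
trehalose: 3.62% w/v = 36.2 g/L → 36.2 × 2.47 L = 89.41 g
pyridoxine hydrochloride: 17.9 mg/L × 2.47 L = 44.21 mg
magnesium sulfate heptahydrate: 2.31 g/L × 2.47 L = 5.71 g

L-cysteine hydrochloride 1.83 g; fructose 39.52 g; trehalose 89.41 g; pyridoxine hydrochloride 44.21 mg; magnesium sulfate heptahydrate 5.71 g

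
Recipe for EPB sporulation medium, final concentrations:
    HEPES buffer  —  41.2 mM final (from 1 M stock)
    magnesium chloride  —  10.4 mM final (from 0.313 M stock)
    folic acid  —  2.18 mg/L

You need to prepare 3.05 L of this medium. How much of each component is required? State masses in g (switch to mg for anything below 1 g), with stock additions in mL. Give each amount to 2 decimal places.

Working volume: 3.05 L.
HEPES buffer: dilute stock: 41.2 mM × 3050 mL ÷ 1000 mM = 125.66 mL
magnesium chloride: dilute stock: 10.4 mM × 3050 mL ÷ 313 mM = 101.34 mL
folic acid: 2.18 mg/L × 3.05 L = 6.65 mg

HEPES buffer 125.66 mL; magnesium chloride 101.34 mL; folic acid 6.65 mg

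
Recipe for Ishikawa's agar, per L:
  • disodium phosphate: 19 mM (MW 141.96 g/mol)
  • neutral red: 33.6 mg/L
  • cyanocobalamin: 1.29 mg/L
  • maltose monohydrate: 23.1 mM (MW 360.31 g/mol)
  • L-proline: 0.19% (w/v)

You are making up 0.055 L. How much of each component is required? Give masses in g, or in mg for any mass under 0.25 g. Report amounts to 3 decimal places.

disodium phosphate 148.348 mg; neutral red 1.848 mg; cyanocobalamin 0.071 mg; maltose monohydrate 0.458 g; L-proline 104.500 mg

Scale factor relative to 1 L: 0.055.
disodium phosphate: 19 mmol/L × 141.96 mg/mmol × 0.055 L = 148.348 mg
neutral red: 33.6 mg/L × 0.055 L = 1.848 mg
cyanocobalamin: 1.29 mg/L × 0.055 L = 0.071 mg
maltose monohydrate: 23.1 mmol/L × 360.31 g/mol × 0.055 L ÷ 1000 = 0.458 g
L-proline: 0.19% w/v = 1.9 g/L → 1.9 × 0.055 L = 0.1045 g = 104.500 mg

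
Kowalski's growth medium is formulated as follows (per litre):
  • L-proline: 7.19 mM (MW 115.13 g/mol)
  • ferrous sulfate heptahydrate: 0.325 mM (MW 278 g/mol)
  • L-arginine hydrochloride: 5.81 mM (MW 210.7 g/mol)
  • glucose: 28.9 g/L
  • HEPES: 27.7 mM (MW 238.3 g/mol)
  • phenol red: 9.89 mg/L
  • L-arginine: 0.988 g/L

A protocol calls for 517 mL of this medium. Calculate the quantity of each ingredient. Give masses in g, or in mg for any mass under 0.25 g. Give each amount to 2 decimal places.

L-proline 0.43 g; ferrous sulfate heptahydrate 46.71 mg; L-arginine hydrochloride 0.63 g; glucose 14.94 g; HEPES 3.41 g; phenol red 5.11 mg; L-arginine 0.51 g

Working volume: 517 mL = 0.517 L.
L-proline: 7.19 mmol/L × 115.13 g/mol × 0.517 L ÷ 1000 = 0.43 g
ferrous sulfate heptahydrate: 0.325 mmol/L × 278 mg/mmol × 0.517 L = 46.71 mg
L-arginine hydrochloride: 5.81 mmol/L × 210.7 g/mol × 0.517 L ÷ 1000 = 0.63 g
glucose: 28.9 g/L × 0.517 L = 14.94 g
HEPES: 27.7 mmol/L × 238.3 g/mol × 0.517 L ÷ 1000 = 3.41 g
phenol red: 9.89 mg/L × 0.517 L = 5.11 mg
L-arginine: 0.988 g/L × 0.517 L = 0.51 g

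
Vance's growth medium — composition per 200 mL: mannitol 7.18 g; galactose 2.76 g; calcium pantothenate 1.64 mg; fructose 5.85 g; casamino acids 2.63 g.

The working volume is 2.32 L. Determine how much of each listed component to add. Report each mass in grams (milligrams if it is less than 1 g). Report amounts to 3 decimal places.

Scale factor = 2320 mL / 200 mL = 11.6.
mannitol: 7.18 g × (2320 mL / 200 mL) = 83.288 g
galactose: 2.76 g × (2320 mL / 200 mL) = 32.016 g
calcium pantothenate: 1.64 mg × (2320 mL / 200 mL) = 19.024 mg
fructose: 5.85 g × (2320 mL / 200 mL) = 67.860 g
casamino acids: 2.63 g × (2320 mL / 200 mL) = 30.508 g

mannitol 83.288 g; galactose 32.016 g; calcium pantothenate 19.024 mg; fructose 67.860 g; casamino acids 30.508 g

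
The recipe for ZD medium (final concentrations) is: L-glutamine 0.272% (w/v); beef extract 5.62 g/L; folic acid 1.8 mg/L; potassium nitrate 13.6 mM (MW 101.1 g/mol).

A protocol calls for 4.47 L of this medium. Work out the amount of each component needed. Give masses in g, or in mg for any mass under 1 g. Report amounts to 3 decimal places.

L-glutamine 12.158 g; beef extract 25.121 g; folic acid 8.046 mg; potassium nitrate 6.146 g

Working volume: 4.47 L.
L-glutamine: 0.272% w/v = 2.72 g/L → 2.72 × 4.47 L = 12.158 g
beef extract: 5.62 g/L × 4.47 L = 25.121 g
folic acid: 1.8 mg/L × 4.47 L = 8.046 mg
potassium nitrate: 13.6 mmol/L × 101.1 g/mol × 4.47 L ÷ 1000 = 6.146 g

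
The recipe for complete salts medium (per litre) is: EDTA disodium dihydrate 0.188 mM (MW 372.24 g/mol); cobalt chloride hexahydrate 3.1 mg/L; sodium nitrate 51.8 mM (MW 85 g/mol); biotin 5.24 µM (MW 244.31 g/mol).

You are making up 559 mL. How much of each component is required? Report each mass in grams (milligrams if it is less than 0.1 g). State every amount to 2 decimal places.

Scale factor relative to 1 L: 0.559.
EDTA disodium dihydrate: 0.188 mmol/L × 372.24 mg/mmol × 0.559 L = 39.12 mg
cobalt chloride hexahydrate: 3.1 mg/L × 0.559 L = 1.73 mg
sodium nitrate: 51.8 mmol/L × 85 g/mol × 0.559 L ÷ 1000 = 2.46 g
biotin: 5.24 µmol/L × 244.31 g/mol × 0.559 L ÷ 1000 = 0.72 mg

EDTA disodium dihydrate 39.12 mg; cobalt chloride hexahydrate 1.73 mg; sodium nitrate 2.46 g; biotin 0.72 mg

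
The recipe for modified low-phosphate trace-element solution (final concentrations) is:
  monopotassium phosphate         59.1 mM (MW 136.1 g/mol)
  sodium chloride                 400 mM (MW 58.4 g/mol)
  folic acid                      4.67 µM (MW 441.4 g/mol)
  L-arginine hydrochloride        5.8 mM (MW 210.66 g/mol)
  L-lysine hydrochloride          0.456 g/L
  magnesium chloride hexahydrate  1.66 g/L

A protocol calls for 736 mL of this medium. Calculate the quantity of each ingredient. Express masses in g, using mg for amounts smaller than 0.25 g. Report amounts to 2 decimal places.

monopotassium phosphate 5.92 g; sodium chloride 17.19 g; folic acid 1.52 mg; L-arginine hydrochloride 0.90 g; L-lysine hydrochloride 0.34 g; magnesium chloride hexahydrate 1.22 g

Target volume = 736 mL = 0.736 L.
monopotassium phosphate: 59.1 mmol/L × 136.1 g/mol × 0.736 L ÷ 1000 = 5.92 g
sodium chloride: 400 mmol/L × 58.4 g/mol × 0.736 L ÷ 1000 = 17.19 g
folic acid: 4.67 µmol/L × 441.4 g/mol × 0.736 L ÷ 1000 = 1.52 mg
L-arginine hydrochloride: 5.8 mmol/L × 210.66 g/mol × 0.736 L ÷ 1000 = 0.90 g
L-lysine hydrochloride: 0.456 g/L × 0.736 L = 0.34 g
magnesium chloride hexahydrate: 1.66 g/L × 0.736 L = 1.22 g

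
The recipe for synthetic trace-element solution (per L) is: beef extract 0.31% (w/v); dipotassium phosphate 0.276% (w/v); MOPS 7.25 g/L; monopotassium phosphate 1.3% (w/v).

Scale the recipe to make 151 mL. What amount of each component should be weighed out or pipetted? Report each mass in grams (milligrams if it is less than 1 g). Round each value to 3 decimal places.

Scale factor relative to 1 L: 0.151.
beef extract: 0.31% w/v = 3.1 g/L → 3.1 × 0.151 L = 0.4681 g = 468.100 mg
dipotassium phosphate: 0.276 g per 100 mL × 151 mL ÷ 100 = 0.41676 g = 416.760 mg
MOPS: 7.25 g/L × 0.151 L = 1.095 g
monopotassium phosphate: 1.3 g per 100 mL × 151 mL ÷ 100 = 1.963 g

beef extract 468.100 mg; dipotassium phosphate 416.760 mg; MOPS 1.095 g; monopotassium phosphate 1.963 g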